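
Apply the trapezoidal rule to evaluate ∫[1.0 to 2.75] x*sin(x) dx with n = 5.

f(x) = x*sin(x)
a = 1.0, b = 2.75, n = 5
h = (b - a)/n = 0.350000

Trapezoidal rule: (h/2)[f(x₀) + 2f(x₁) + 2f(x₂) + ... + f(xₙ)]

x_0 = 1.0000, f(x_0) = 0.841471, coefficient = 1
x_1 = 1.3500, f(x_1) = 1.317227, coefficient = 2
x_2 = 1.7000, f(x_2) = 1.685830, coefficient = 2
x_3 = 2.0500, f(x_3) = 1.819093, coefficient = 2
x_4 = 2.4000, f(x_4) = 1.621112, coefficient = 2
x_5 = 2.7500, f(x_5) = 1.049568, coefficient = 1

I ≈ (0.350000/2) × 14.777561 = 2.586073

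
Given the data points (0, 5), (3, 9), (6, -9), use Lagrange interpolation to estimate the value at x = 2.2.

Lagrange interpolation formula:
P(x) = Σ yᵢ × Lᵢ(x)
where Lᵢ(x) = Π_{j≠i} (x - xⱼ)/(xᵢ - xⱼ)

L_0(2.2) = (2.2 - 3)/(0 - 3) × (2.2 - 6)/(0 - 6) = 0.168889
L_1(2.2) = (2.2 - 0)/(3 - 0) × (2.2 - 6)/(3 - 6) = 0.928889
L_2(2.2) = (2.2 - 0)/(6 - 0) × (2.2 - 3)/(6 - 3) = -0.097778

P(2.2) = 5×L_0(2.2) + 9×L_1(2.2) + (-9)×L_2(2.2)
P(2.2) = 10.084444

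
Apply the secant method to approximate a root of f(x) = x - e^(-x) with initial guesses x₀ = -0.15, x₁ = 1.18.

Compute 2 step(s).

f(x) = x - e^(-x)
x₀ = -0.15, x₁ = 1.18

Secant formula: x_{n+1} = x_n - f(x_n)(x_n - x_{n-1})/(f(x_n) - f(x_{n-1}))

Iteration 1:
  f(-0.150000) = -1.311834
  f(1.180000) = 0.872721
  x_2 = 1.180000 - 0.872721×(1.180000 - (-0.150000))/(0.872721 - (-1.311834))
       = 0.648670
Iteration 2:
  f(1.180000) = 0.872721
  f(0.648670) = 0.125930
  x_3 = 0.648670 - 0.125930×(0.648670 - 1.180000)/(0.125930 - 0.872721)
       = 0.559073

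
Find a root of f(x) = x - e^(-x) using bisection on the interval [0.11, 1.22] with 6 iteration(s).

f(x) = x - e^(-x)
Initial interval: [0.11, 1.22]

Iteration 1:
  c_1 = (0.110000 + 1.220000)/2 = 0.665000
  f(c_1) = f(0.665000) = 0.150726
  f(a) × f(c) < 0, new interval: [0.110000, 0.665000]
Iteration 2:
  c_2 = (0.110000 + 0.665000)/2 = 0.387500
  f(c_2) = f(0.387500) = -0.291252
  f(a) × f(c) ≥ 0, new interval: [0.387500, 0.665000]
Iteration 3:
  c_3 = (0.387500 + 0.665000)/2 = 0.526250
  f(c_3) = f(0.526250) = -0.064566
  f(a) × f(c) ≥ 0, new interval: [0.526250, 0.665000]
Iteration 4:
  c_4 = (0.526250 + 0.665000)/2 = 0.595625
  f(c_4) = f(0.595625) = 0.044407
  f(a) × f(c) < 0, new interval: [0.526250, 0.595625]
Iteration 5:
  c_5 = (0.526250 + 0.595625)/2 = 0.560938
  f(c_5) = f(0.560938) = -0.009736
  f(a) × f(c) ≥ 0, new interval: [0.560938, 0.595625]
Iteration 6:
  c_6 = (0.560938 + 0.595625)/2 = 0.578281
  f(c_6) = f(0.578281) = 0.017420
  f(a) × f(c) < 0, new interval: [0.560938, 0.578281]

After 6 iteration(s), the approximation is c_6 = 0.578281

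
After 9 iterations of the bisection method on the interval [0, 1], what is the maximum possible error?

Bisection error bound: |error| ≤ (b-a)/2^n
|error| ≤ (1 - 0)/2^9 = 1/2^9
|error| ≤ 0.0019531250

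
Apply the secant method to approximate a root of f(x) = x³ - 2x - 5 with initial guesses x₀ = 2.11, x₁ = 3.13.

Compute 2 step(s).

f(x) = x³ - 2x - 5
x₀ = 2.11, x₁ = 3.13

Secant formula: x_{n+1} = x_n - f(x_n)(x_n - x_{n-1})/(f(x_n) - f(x_{n-1}))

Iteration 1:
  f(2.110000) = 0.173931
  f(3.130000) = 19.404297
  x_2 = 3.130000 - 19.404297×(3.130000 - 2.110000)/(19.404297 - 0.173931)
       = 2.100775
Iteration 2:
  f(3.130000) = 19.404297
  f(2.100775) = 0.069701
  x_3 = 2.100775 - 0.069701×(2.100775 - 3.130000)/(0.069701 - 19.404297)
       = 2.097064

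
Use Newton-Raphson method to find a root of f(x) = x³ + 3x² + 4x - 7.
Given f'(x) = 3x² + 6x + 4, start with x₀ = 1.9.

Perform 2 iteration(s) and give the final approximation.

f(x) = x³ + 3x² + 4x - 7
f'(x) = 3x² + 6x + 4
x₀ = 1.9

Newton-Raphson formula: x_{n+1} = x_n - f(x_n)/f'(x_n)

Iteration 1:
  f(1.900000) = 18.289000
  f'(1.900000) = 26.230000
  x_1 = 1.900000 - 18.289000/26.230000 = 1.202745
Iteration 2:
  f(1.202745) = 3.890651
  f'(1.202745) = 15.556256
  x_2 = 1.202745 - 3.890651/15.556256 = 0.952643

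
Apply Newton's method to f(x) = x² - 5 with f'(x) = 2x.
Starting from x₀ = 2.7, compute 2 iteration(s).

f(x) = x² - 5
f'(x) = 2x
x₀ = 2.7

Newton-Raphson formula: x_{n+1} = x_n - f(x_n)/f'(x_n)

Iteration 1:
  f(2.700000) = 2.290000
  f'(2.700000) = 5.400000
  x_1 = 2.700000 - 2.290000/5.400000 = 2.275926
Iteration 2:
  f(2.275926) = 0.179839
  f'(2.275926) = 4.551852
  x_2 = 2.275926 - 0.179839/4.551852 = 2.236417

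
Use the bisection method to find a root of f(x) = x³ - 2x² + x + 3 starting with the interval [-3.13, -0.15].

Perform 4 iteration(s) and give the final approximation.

f(x) = x³ - 2x² + x + 3
Initial interval: [-3.13, -0.15]

Iteration 1:
  c_1 = (-3.130000 + (-0.150000))/2 = -1.640000
  f(c_1) = f(-1.640000) = -8.430144
  f(a) × f(c) ≥ 0, new interval: [-1.640000, -0.150000]
Iteration 2:
  c_2 = (-1.640000 + (-0.150000))/2 = -0.895000
  f(c_2) = f(-0.895000) = -0.213967
  f(a) × f(c) ≥ 0, new interval: [-0.895000, -0.150000]
Iteration 3:
  c_3 = (-0.895000 + (-0.150000))/2 = -0.522500
  f(c_3) = f(-0.522500) = 1.788842
  f(a) × f(c) < 0, new interval: [-0.895000, -0.522500]
Iteration 4:
  c_4 = (-0.895000 + (-0.522500))/2 = -0.708750
  f(c_4) = f(-0.708750) = 0.930573
  f(a) × f(c) < 0, new interval: [-0.895000, -0.708750]

After 4 iteration(s), the approximation is c_4 = -0.708750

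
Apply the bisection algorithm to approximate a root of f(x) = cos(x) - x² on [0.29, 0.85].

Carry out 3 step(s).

f(x) = cos(x) - x²
Initial interval: [0.29, 0.85]

Iteration 1:
  c_1 = (0.290000 + 0.850000)/2 = 0.570000
  f(c_1) = f(0.570000) = 0.517001
  f(a) × f(c) ≥ 0, new interval: [0.570000, 0.850000]
Iteration 2:
  c_2 = (0.570000 + 0.850000)/2 = 0.710000
  f(c_2) = f(0.710000) = 0.254262
  f(a) × f(c) ≥ 0, new interval: [0.710000, 0.850000]
Iteration 3:
  c_3 = (0.710000 + 0.850000)/2 = 0.780000
  f(c_3) = f(0.780000) = 0.102514
  f(a) × f(c) ≥ 0, new interval: [0.780000, 0.850000]

After 3 iteration(s), the approximation is c_3 = 0.780000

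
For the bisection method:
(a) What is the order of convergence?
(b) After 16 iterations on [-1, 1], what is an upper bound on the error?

(a) Bisection has linear (order 1) convergence; the error is halved each step.

(b) Error bound = (b-a)/2^n = (1 - (-1))/2^{16}
    = 2/2^{16}

(a) 1 (linear); (b) error ≤ 3.05e-05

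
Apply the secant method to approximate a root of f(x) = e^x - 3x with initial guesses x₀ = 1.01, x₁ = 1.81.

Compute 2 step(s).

f(x) = e^x - 3x
x₀ = 1.01, x₁ = 1.81

Secant formula: x_{n+1} = x_n - f(x_n)(x_n - x_{n-1})/(f(x_n) - f(x_{n-1}))

Iteration 1:
  f(1.010000) = -0.284399
  f(1.810000) = 0.680447
  x_2 = 1.810000 - 0.680447×(1.810000 - 1.010000)/(0.680447 - (-0.284399))
       = 1.245809
Iteration 2:
  f(1.810000) = 0.680447
  f(1.245809) = -0.261682
  x_3 = 1.245809 - (-0.261682)×(1.245809 - 1.810000)/(-0.261682 - 0.680447)
       = 1.402516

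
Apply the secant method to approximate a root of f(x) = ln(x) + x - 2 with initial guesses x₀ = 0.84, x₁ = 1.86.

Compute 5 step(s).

f(x) = ln(x) + x - 2
x₀ = 0.84, x₁ = 1.86

Secant formula: x_{n+1} = x_n - f(x_n)(x_n - x_{n-1})/(f(x_n) - f(x_{n-1}))

Iteration 1:
  f(0.840000) = -1.334353
  f(1.860000) = 0.480576
  x_2 = 1.860000 - 0.480576×(1.860000 - 0.840000)/(0.480576 - (-1.334353))
       = 1.589914
Iteration 2:
  f(1.860000) = 0.480576
  f(1.589914) = 0.053593
  x_3 = 1.589914 - 0.053593×(1.589914 - 1.860000)/(0.053593 - 0.480576)
       = 1.556013
Iteration 3:
  f(1.589914) = 0.053593
  f(1.556013) = -0.001860
  x_4 = 1.556013 - (-0.001860)×(1.556013 - 1.589914)/(-0.001860 - 0.053593)
       = 1.557150
Iteration 4:
  f(1.556013) = -0.001860
  f(1.557150) = 0.000008
  x_5 = 1.557150 - 0.000008×(1.557150 - 1.556013)/(0.000008 - (-0.001860))
       = 1.557146
Iteration 5:
  f(1.557150) = 0.000008
  f(1.557146) = 0.000000
  x_6 = 1.557146 - 0.000000×(1.557146 - 1.557150)/(0.000000 - 0.000008)
       = 1.557146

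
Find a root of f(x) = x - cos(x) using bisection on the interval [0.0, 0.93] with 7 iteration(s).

f(x) = x - cos(x)
Initial interval: [0.0, 0.93]

Iteration 1:
  c_1 = (0.000000 + 0.930000)/2 = 0.465000
  f(c_1) = f(0.465000) = -0.428822
  f(a) × f(c) ≥ 0, new interval: [0.465000, 0.930000]
Iteration 2:
  c_2 = (0.465000 + 0.930000)/2 = 0.697500
  f(c_2) = f(0.697500) = -0.068950
  f(a) × f(c) ≥ 0, new interval: [0.697500, 0.930000]
Iteration 3:
  c_3 = (0.697500 + 0.930000)/2 = 0.813750
  f(c_3) = f(0.813750) = 0.126972
  f(a) × f(c) < 0, new interval: [0.697500, 0.813750]
Iteration 4:
  c_4 = (0.697500 + 0.813750)/2 = 0.755625
  f(c_4) = f(0.755625) = 0.027782
  f(a) × f(c) < 0, new interval: [0.697500, 0.755625]
Iteration 5:
  c_5 = (0.697500 + 0.755625)/2 = 0.726562
  f(c_5) = f(0.726562) = -0.020900
  f(a) × f(c) ≥ 0, new interval: [0.726562, 0.755625]
Iteration 6:
  c_6 = (0.726562 + 0.755625)/2 = 0.741094
  f(c_6) = f(0.741094) = 0.003363
  f(a) × f(c) < 0, new interval: [0.726562, 0.741094]
Iteration 7:
  c_7 = (0.726562 + 0.741094)/2 = 0.733828
  f(c_7) = f(0.733828) = -0.008788
  f(a) × f(c) ≥ 0, new interval: [0.733828, 0.741094]

After 7 iteration(s), the approximation is c_7 = 0.733828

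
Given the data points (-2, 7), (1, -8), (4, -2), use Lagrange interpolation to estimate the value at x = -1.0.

Lagrange interpolation formula:
P(x) = Σ yᵢ × Lᵢ(x)
where Lᵢ(x) = Π_{j≠i} (x - xⱼ)/(xᵢ - xⱼ)

L_0(-1.0) = (-1.0 - 1)/(-2 - 1) × (-1.0 - 4)/(-2 - 4) = 0.555556
L_1(-1.0) = (-1.0 - (-2))/(1 - (-2)) × (-1.0 - 4)/(1 - 4) = 0.555556
L_2(-1.0) = (-1.0 - (-2))/(4 - (-2)) × (-1.0 - 1)/(4 - 1) = -0.111111

P(-1.0) = 7×L_0(-1.0) + (-8)×L_1(-1.0) + (-2)×L_2(-1.0)
P(-1.0) = -0.333333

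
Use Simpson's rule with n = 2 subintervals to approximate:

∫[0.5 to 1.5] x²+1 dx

f(x) = x²+1
a = 0.5, b = 1.5, n = 2
h = (b - a)/n = 0.500000

Simpson's rule: (h/3)[f(x₀) + 4f(x₁) + 2f(x₂) + ... + f(xₙ)]

x_0 = 0.5000, f(x_0) = 1.250000, coefficient = 1
x_1 = 1.0000, f(x_1) = 2.000000, coefficient = 4
x_2 = 1.5000, f(x_2) = 3.250000, coefficient = 1

I ≈ (0.500000/3) × 12.500000 = 2.083333
Exact value: 2.083333
Error: 0.000000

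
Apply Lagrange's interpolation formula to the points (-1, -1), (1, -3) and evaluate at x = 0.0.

Lagrange interpolation formula:
P(x) = Σ yᵢ × Lᵢ(x)
where Lᵢ(x) = Π_{j≠i} (x - xⱼ)/(xᵢ - xⱼ)

L_0(0.0) = (0.0 - 1)/(-1 - 1) = 0.500000
L_1(0.0) = (0.0 - (-1))/(1 - (-1)) = 0.500000

P(0.0) = (-1)×L_0(0.0) + (-3)×L_1(0.0)
P(0.0) = -2.000000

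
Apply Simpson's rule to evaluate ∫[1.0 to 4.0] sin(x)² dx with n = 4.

f(x) = sin(x)²
a = 1.0, b = 4.0, n = 4
h = (b - a)/n = 0.750000

Simpson's rule: (h/3)[f(x₀) + 4f(x₁) + 2f(x₂) + ... + f(xₙ)]

x_0 = 1.0000, f(x_0) = 0.708073, coefficient = 1
x_1 = 1.7500, f(x_1) = 0.968228, coefficient = 4
x_2 = 2.5000, f(x_2) = 0.358169, coefficient = 2
x_3 = 3.2500, f(x_3) = 0.011706, coefficient = 4
x_4 = 4.0000, f(x_4) = 0.572750, coefficient = 1

I ≈ (0.750000/3) × 5.916899 = 1.479225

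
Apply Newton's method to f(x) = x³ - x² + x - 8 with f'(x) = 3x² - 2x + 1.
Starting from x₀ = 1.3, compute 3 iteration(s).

f(x) = x³ - x² + x - 8
f'(x) = 3x² - 2x + 1
x₀ = 1.3

Newton-Raphson formula: x_{n+1} = x_n - f(x_n)/f'(x_n)

Iteration 1:
  f(1.300000) = -6.193000
  f'(1.300000) = 3.470000
  x_1 = 1.300000 - (-6.193000)/3.470000 = 3.084726
Iteration 2:
  f(3.084726) = 14.922013
  f'(3.084726) = 23.377155
  x_2 = 3.084726 - 14.922013/23.377155 = 2.446410
Iteration 3:
  f(2.446410) = 3.103063
  f'(2.446410) = 14.061948
  x_3 = 2.446410 - 3.103063/14.061948 = 2.225739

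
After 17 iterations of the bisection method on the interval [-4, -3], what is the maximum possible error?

Bisection error bound: |error| ≤ (b-a)/2^n
|error| ≤ (-3 - (-4))/2^17 = 1/2^17
|error| ≤ 0.0000076294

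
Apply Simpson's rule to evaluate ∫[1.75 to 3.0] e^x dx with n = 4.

f(x) = e^x
a = 1.75, b = 3.0, n = 4
h = (b - a)/n = 0.312500

Simpson's rule: (h/3)[f(x₀) + 4f(x₁) + 2f(x₂) + ... + f(xₙ)]

x_0 = 1.7500, f(x_0) = 5.754603, coefficient = 1
x_1 = 2.0625, f(x_1) = 7.865609, coefficient = 4
x_2 = 2.3750, f(x_2) = 10.751013, coefficient = 2
x_3 = 2.6875, f(x_3) = 14.694893, coefficient = 4
x_4 = 3.0000, f(x_4) = 20.085537, coefficient = 1

I ≈ (0.312500/3) × 137.584174 = 14.331685
Exact value: 14.330934
Error: 0.000751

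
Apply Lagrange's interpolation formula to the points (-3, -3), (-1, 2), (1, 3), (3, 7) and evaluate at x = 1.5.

Lagrange interpolation formula:
P(x) = Σ yᵢ × Lᵢ(x)
where Lᵢ(x) = Π_{j≠i} (x - xⱼ)/(xᵢ - xⱼ)

L_0(1.5) = (1.5 - (-1))/(-3 - (-1)) × (1.5 - 1)/(-3 - 1) × (1.5 - 3)/(-3 - 3) = 0.039062
L_1(1.5) = (1.5 - (-3))/(-1 - (-3)) × (1.5 - 1)/(-1 - 1) × (1.5 - 3)/(-1 - 3) = -0.210938
L_2(1.5) = (1.5 - (-3))/(1 - (-3)) × (1.5 - (-1))/(1 - (-1)) × (1.5 - 3)/(1 - 3) = 1.054688
L_3(1.5) = (1.5 - (-3))/(3 - (-3)) × (1.5 - (-1))/(3 - (-1)) × (1.5 - 1)/(3 - 1) = 0.117188

P(1.5) = (-3)×L_0(1.5) + 2×L_1(1.5) + 3×L_2(1.5) + 7×L_3(1.5)
P(1.5) = 3.445312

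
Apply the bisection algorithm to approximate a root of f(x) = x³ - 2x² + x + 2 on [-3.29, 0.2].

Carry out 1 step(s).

f(x) = x³ - 2x² + x + 2
Initial interval: [-3.29, 0.2]

Iteration 1:
  c_1 = (-3.290000 + 0.200000)/2 = -1.545000
  f(c_1) = f(-1.545000) = -8.007004
  f(a) × f(c) ≥ 0, new interval: [-1.545000, 0.200000]

After 1 iteration(s), the approximation is c_1 = -1.545000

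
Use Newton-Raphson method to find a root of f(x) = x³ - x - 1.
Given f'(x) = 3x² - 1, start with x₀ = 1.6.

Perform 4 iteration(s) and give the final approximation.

f(x) = x³ - x - 1
f'(x) = 3x² - 1
x₀ = 1.6

Newton-Raphson formula: x_{n+1} = x_n - f(x_n)/f'(x_n)

Iteration 1:
  f(1.600000) = 1.496000
  f'(1.600000) = 6.680000
  x_1 = 1.600000 - 1.496000/6.680000 = 1.376048
Iteration 2:
  f(1.376048) = 0.229510
  f'(1.376048) = 4.680524
  x_2 = 1.376048 - 0.229510/4.680524 = 1.327013
Iteration 3:
  f(1.327013) = 0.009808
  f'(1.327013) = 4.282890
  x_3 = 1.327013 - 0.009808/4.282890 = 1.324723
Iteration 4:
  f(1.324723) = 0.000021
  f'(1.324723) = 4.264672
  x_4 = 1.324723 - 0.000021/4.264672 = 1.324718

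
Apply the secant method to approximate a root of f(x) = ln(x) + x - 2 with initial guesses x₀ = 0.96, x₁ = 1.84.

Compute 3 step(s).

f(x) = ln(x) + x - 2
x₀ = 0.96, x₁ = 1.84

Secant formula: x_{n+1} = x_n - f(x_n)(x_n - x_{n-1})/(f(x_n) - f(x_{n-1}))

Iteration 1:
  f(0.960000) = -1.080822
  f(1.840000) = 0.449766
  x_2 = 1.840000 - 0.449766×(1.840000 - 0.960000)/(0.449766 - (-1.080822))
       = 1.581411
Iteration 2:
  f(1.840000) = 0.449766
  f(1.581411) = 0.039728
  x_3 = 1.581411 - 0.039728×(1.581411 - 1.840000)/(0.039728 - 0.449766)
       = 1.556356
Iteration 3:
  f(1.581411) = 0.039728
  f(1.556356) = -0.001296
  x_4 = 1.556356 - (-0.001296)×(1.556356 - 1.581411)/(-0.001296 - 0.039728)
       = 1.557148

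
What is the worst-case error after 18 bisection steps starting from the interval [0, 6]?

Bisection error bound: |error| ≤ (b-a)/2^n
|error| ≤ (6 - 0)/2^18 = 6/2^18
|error| ≤ 0.0000228882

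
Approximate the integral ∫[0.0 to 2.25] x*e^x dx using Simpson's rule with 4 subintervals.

f(x) = x*e^x
a = 0.0, b = 2.25, n = 4
h = (b - a)/n = 0.562500

Simpson's rule: (h/3)[f(x₀) + 4f(x₁) + 2f(x₂) + ... + f(xₙ)]

x_0 = 0.0000, f(x_0) = 0.000000, coefficient = 1
x_1 = 0.5625, f(x_1) = 0.987218, coefficient = 4
x_2 = 1.1250, f(x_2) = 3.465244, coefficient = 2
x_3 = 1.6875, f(x_3) = 9.122539, coefficient = 4
x_4 = 2.2500, f(x_4) = 21.347406, coefficient = 1

I ≈ (0.562500/3) × 68.716922 = 12.884423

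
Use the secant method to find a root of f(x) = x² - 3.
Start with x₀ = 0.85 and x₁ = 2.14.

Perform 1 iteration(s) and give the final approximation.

f(x) = x² - 3
x₀ = 0.85, x₁ = 2.14

Secant formula: x_{n+1} = x_n - f(x_n)(x_n - x_{n-1})/(f(x_n) - f(x_{n-1}))

Iteration 1:
  f(0.850000) = -2.277500
  f(2.140000) = 1.579600
  x_2 = 2.140000 - 1.579600×(2.140000 - 0.850000)/(1.579600 - (-2.277500))
       = 1.611706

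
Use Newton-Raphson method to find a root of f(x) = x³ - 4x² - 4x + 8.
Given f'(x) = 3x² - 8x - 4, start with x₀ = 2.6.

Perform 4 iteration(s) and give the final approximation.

f(x) = x³ - 4x² - 4x + 8
f'(x) = 3x² - 8x - 4
x₀ = 2.6

Newton-Raphson formula: x_{n+1} = x_n - f(x_n)/f'(x_n)

Iteration 1:
  f(2.600000) = -11.864000
  f'(2.600000) = -4.520000
  x_1 = 2.600000 - (-11.864000)/(-4.520000) = -0.024779
Iteration 2:
  f(-0.024779) = 8.096644
  f'(-0.024779) = -3.799928
  x_2 = -0.024779 - 8.096644/(-3.799928) = 2.105957
Iteration 3:
  f(2.105957) = -8.824016
  f'(2.105957) = -7.542490
  x_3 = 2.105957 - (-8.824016)/(-7.542490) = 0.936050
Iteration 4:
  f(0.936050) = 1.571201
  f'(0.936050) = -8.859831
  x_4 = 0.936050 - 1.571201/(-8.859831) = 1.113390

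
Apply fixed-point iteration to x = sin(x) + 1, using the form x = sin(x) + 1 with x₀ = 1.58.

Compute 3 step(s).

Equation: x = sin(x) + 1
Fixed-point form: x = sin(x) + 1
x₀ = 1.58

x_1 = g(1.580000) = 1.999958
x_2 = g(1.999958) = 1.909315
x_3 = g(1.909315) = 1.943248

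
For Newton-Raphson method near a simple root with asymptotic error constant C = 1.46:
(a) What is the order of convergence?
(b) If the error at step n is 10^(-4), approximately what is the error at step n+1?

(a) Newton-Raphson has quadratic (order 2) convergence near simple roots.
    This means |e_{n+1}| ≈ C|e_n|².

(b) With |e_n| = 10^(-4) and C = 1.46:
    |e_{n+1}| ≈ 1.46 × (10^(-4))² = 1.46 × 10^(-8)

(a) 2 (quadratic); (b) |e_{n+1}| ≈ 1.460e-08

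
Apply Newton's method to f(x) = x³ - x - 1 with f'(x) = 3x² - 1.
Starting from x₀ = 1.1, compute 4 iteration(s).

f(x) = x³ - x - 1
f'(x) = 3x² - 1
x₀ = 1.1

Newton-Raphson formula: x_{n+1} = x_n - f(x_n)/f'(x_n)

Iteration 1:
  f(1.100000) = -0.769000
  f'(1.100000) = 2.630000
  x_1 = 1.100000 - (-0.769000)/2.630000 = 1.392395
Iteration 2:
  f(1.392395) = 0.307132
  f'(1.392395) = 4.816295
  x_2 = 1.392395 - 0.307132/4.816295 = 1.328626
Iteration 3:
  f(1.328626) = 0.016727
  f'(1.328626) = 4.295742
  x_3 = 1.328626 - 0.016727/4.295742 = 1.324732
Iteration 4:
  f(1.324732) = 0.000060
  f'(1.324732) = 4.264746
  x_4 = 1.324732 - 0.000060/4.264746 = 1.324718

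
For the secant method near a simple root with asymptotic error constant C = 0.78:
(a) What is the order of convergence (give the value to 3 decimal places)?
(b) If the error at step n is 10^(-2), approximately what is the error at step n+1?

(a) Secant method has superlinear convergence with order φ = (1+√5)/2 ≈ 1.618.
    This means |e_{n+1}| ≈ C|e_n|^1.618.

(b) With |e_n| = 10^(-2) and C = 0.78:
    |e_{n+1}| ≈ 0.78 × (10^(-2))^1.618 = 0.78 × 10^(-3.24)

(a) ≈ 1.618 (golden ratio); (b) |e_{n+1}| ≈ 4.529e-04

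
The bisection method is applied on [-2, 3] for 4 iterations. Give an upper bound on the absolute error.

Bisection error bound: |error| ≤ (b-a)/2^n
|error| ≤ (3 - (-2))/2^4 = 5/2^4
|error| ≤ 0.3125000000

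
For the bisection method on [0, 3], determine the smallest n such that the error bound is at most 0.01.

We need (b-a)/2^n ≤ 0.01
(3 - 0)/2^n ≤ 0.01
3/2^n ≤ 0.01
2^n ≥ 300
n ≥ log₂(300) = 8.23
n ≥ 9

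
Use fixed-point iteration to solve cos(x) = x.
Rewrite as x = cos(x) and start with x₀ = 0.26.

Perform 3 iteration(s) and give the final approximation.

Equation: cos(x) = x
Fixed-point form: x = cos(x)
x₀ = 0.26

x_1 = g(0.260000) = 0.966390
x_2 = g(0.966390) = 0.568274
x_3 = g(0.568274) = 0.842831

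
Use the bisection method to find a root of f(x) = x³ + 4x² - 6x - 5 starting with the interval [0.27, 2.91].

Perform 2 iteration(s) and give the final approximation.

f(x) = x³ + 4x² - 6x - 5
Initial interval: [0.27, 2.91]

Iteration 1:
  c_1 = (0.270000 + 2.910000)/2 = 1.590000
  f(c_1) = f(1.590000) = -0.407921
  f(a) × f(c) ≥ 0, new interval: [1.590000, 2.910000]
Iteration 2:
  c_2 = (1.590000 + 2.910000)/2 = 2.250000
  f(c_2) = f(2.250000) = 13.140625
  f(a) × f(c) < 0, new interval: [1.590000, 2.250000]

After 2 iteration(s), the approximation is c_2 = 2.250000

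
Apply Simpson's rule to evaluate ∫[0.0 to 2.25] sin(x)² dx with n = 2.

f(x) = sin(x)²
a = 0.0, b = 2.25, n = 2
h = (b - a)/n = 1.125000

Simpson's rule: (h/3)[f(x₀) + 4f(x₁) + 2f(x₂) + ... + f(xₙ)]

x_0 = 0.0000, f(x_0) = 0.000000, coefficient = 1
x_1 = 1.1250, f(x_1) = 0.814087, coefficient = 4
x_2 = 2.2500, f(x_2) = 0.605398, coefficient = 1

I ≈ (1.125000/3) × 3.861745 = 1.448154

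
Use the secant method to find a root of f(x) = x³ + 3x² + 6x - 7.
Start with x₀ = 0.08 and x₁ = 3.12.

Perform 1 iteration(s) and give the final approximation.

f(x) = x³ + 3x² + 6x - 7
x₀ = 0.08, x₁ = 3.12

Secant formula: x_{n+1} = x_n - f(x_n)(x_n - x_{n-1})/(f(x_n) - f(x_{n-1}))

Iteration 1:
  f(0.080000) = -6.500288
  f(3.120000) = 71.294528
  x_2 = 3.120000 - 71.294528×(3.120000 - 0.080000)/(71.294528 - (-6.500288))
       = 0.334013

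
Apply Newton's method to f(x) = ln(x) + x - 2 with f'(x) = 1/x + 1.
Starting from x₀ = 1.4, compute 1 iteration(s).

f(x) = ln(x) + x - 2
f'(x) = 1/x + 1
x₀ = 1.4

Newton-Raphson formula: x_{n+1} = x_n - f(x_n)/f'(x_n)

Iteration 1:
  f(1.400000) = -0.263528
  f'(1.400000) = 1.714286
  x_1 = 1.400000 - (-0.263528)/1.714286 = 1.553725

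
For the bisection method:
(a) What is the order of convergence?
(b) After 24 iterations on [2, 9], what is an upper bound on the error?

(a) Bisection has linear (order 1) convergence; the error is halved each step.

(b) Error bound = (b-a)/2^n = (9 - 2)/2^{24}
    = 7/2^{24}

(a) 1 (linear); (b) error ≤ 4.17e-07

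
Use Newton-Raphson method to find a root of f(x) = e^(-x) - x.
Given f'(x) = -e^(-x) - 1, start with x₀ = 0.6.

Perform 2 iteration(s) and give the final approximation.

f(x) = e^(-x) - x
f'(x) = -e^(-x) - 1
x₀ = 0.6

Newton-Raphson formula: x_{n+1} = x_n - f(x_n)/f'(x_n)

Iteration 1:
  f(0.600000) = -0.051188
  f'(0.600000) = -1.548812
  x_1 = 0.600000 - (-0.051188)/(-1.548812) = 0.566950
Iteration 2:
  f(0.566950) = 0.000303
  f'(0.566950) = -1.567253
  x_2 = 0.566950 - 0.000303/(-1.567253) = 0.567143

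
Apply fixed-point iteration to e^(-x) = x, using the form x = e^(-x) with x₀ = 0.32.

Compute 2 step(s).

Equation: e^(-x) = x
Fixed-point form: x = e^(-x)
x₀ = 0.32

x_1 = g(0.320000) = 0.726149
x_2 = g(0.726149) = 0.483768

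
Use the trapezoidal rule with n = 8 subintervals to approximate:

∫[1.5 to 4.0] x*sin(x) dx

f(x) = x*sin(x)
a = 1.5, b = 4.0, n = 8
h = (b - a)/n = 0.312500

Trapezoidal rule: (h/2)[f(x₀) + 2f(x₁) + 2f(x₂) + ... + f(xₙ)]

x_0 = 1.5000, f(x_0) = 1.496242, coefficient = 1
x_1 = 1.8125, f(x_1) = 1.759814, coefficient = 2
x_2 = 2.1250, f(x_2) = 1.806930, coefficient = 2
x_3 = 2.4375, f(x_3) = 1.577897, coefficient = 2
x_4 = 2.7500, f(x_4) = 1.049568, coefficient = 2
x_5 = 3.0625, f(x_5) = 0.241969, coefficient = 2
x_6 = 3.3750, f(x_6) = -0.780617, coefficient = 2
x_7 = 3.6875, f(x_7) = -1.914527, coefficient = 2
x_8 = 4.0000, f(x_8) = -3.027210, coefficient = 1

I ≈ (0.312500/2) × 5.951099 = 0.929859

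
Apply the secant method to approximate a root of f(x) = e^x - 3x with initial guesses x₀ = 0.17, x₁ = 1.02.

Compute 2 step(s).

f(x) = e^x - 3x
x₀ = 0.17, x₁ = 1.02

Secant formula: x_{n+1} = x_n - f(x_n)(x_n - x_{n-1})/(f(x_n) - f(x_{n-1}))

Iteration 1:
  f(0.170000) = 0.675305
  f(1.020000) = -0.286805
  x_2 = 1.020000 - (-0.286805)×(1.020000 - 0.170000)/(-0.286805 - 0.675305)
       = 0.766615
Iteration 2:
  f(1.020000) = -0.286805
  f(0.766615) = -0.147377
  x_3 = 0.766615 - (-0.147377)×(0.766615 - 1.020000)/(-0.147377 - (-0.286805))
       = 0.498784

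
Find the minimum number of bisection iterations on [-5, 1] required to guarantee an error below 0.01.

We need (b-a)/2^n ≤ 0.01
(1 - (-5))/2^n ≤ 0.01
6/2^n ≤ 0.01
2^n ≥ 600
n ≥ log₂(600) = 9.23
n ≥ 10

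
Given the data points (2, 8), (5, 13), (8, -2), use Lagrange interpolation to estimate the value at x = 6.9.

Lagrange interpolation formula:
P(x) = Σ yᵢ × Lᵢ(x)
where Lᵢ(x) = Π_{j≠i} (x - xⱼ)/(xᵢ - xⱼ)

L_0(6.9) = (6.9 - 5)/(2 - 5) × (6.9 - 8)/(2 - 8) = -0.116111
L_1(6.9) = (6.9 - 2)/(5 - 2) × (6.9 - 8)/(5 - 8) = 0.598889
L_2(6.9) = (6.9 - 2)/(8 - 2) × (6.9 - 5)/(8 - 5) = 0.517222

P(6.9) = 8×L_0(6.9) + 13×L_1(6.9) + (-2)×L_2(6.9)
P(6.9) = 5.822222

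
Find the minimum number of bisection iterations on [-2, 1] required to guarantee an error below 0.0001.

We need (b-a)/2^n ≤ 0.0001
(1 - (-2))/2^n ≤ 0.0001
3/2^n ≤ 0.0001
2^n ≥ 30000
n ≥ log₂(30000) = 14.87
n ≥ 15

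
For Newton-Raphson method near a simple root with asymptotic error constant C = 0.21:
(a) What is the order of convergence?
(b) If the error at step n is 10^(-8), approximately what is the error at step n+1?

(a) Newton-Raphson has quadratic (order 2) convergence near simple roots.
    This means |e_{n+1}| ≈ C|e_n|².

(b) With |e_n| = 10^(-8) and C = 0.21:
    |e_{n+1}| ≈ 0.21 × (10^(-8))² = 0.21 × 10^(-16)

(a) 2 (quadratic); (b) |e_{n+1}| ≈ 2.100e-17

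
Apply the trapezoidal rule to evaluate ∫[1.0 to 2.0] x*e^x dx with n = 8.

f(x) = x*e^x
a = 1.0, b = 2.0, n = 8
h = (b - a)/n = 0.125000

Trapezoidal rule: (h/2)[f(x₀) + 2f(x₁) + 2f(x₂) + ... + f(xₙ)]

x_0 = 1.0000, f(x_0) = 2.718282, coefficient = 1
x_1 = 1.1250, f(x_1) = 3.465244, coefficient = 2
x_2 = 1.2500, f(x_2) = 4.362929, coefficient = 2
x_3 = 1.3750, f(x_3) = 5.438230, coefficient = 2
x_4 = 1.5000, f(x_4) = 6.722534, coefficient = 2
x_5 = 1.6250, f(x_5) = 8.252431, coefficient = 2
x_6 = 1.7500, f(x_6) = 10.070555, coefficient = 2
x_7 = 1.8750, f(x_7) = 12.226536, coefficient = 2
x_8 = 2.0000, f(x_8) = 14.778112, coefficient = 1

I ≈ (0.125000/2) × 118.573310 = 7.410832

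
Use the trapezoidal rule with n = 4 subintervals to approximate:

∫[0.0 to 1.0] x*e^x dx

f(x) = x*e^x
a = 0.0, b = 1.0, n = 4
h = (b - a)/n = 0.250000

Trapezoidal rule: (h/2)[f(x₀) + 2f(x₁) + 2f(x₂) + ... + f(xₙ)]

x_0 = 0.0000, f(x_0) = 0.000000, coefficient = 1
x_1 = 0.2500, f(x_1) = 0.321006, coefficient = 2
x_2 = 0.5000, f(x_2) = 0.824361, coefficient = 2
x_3 = 0.7500, f(x_3) = 1.587750, coefficient = 2
x_4 = 1.0000, f(x_4) = 2.718282, coefficient = 1

I ≈ (0.250000/2) × 8.184516 = 1.023064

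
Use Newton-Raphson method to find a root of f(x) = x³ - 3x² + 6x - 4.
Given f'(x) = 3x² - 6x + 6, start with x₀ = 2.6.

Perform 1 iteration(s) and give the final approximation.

f(x) = x³ - 3x² + 6x - 4
f'(x) = 3x² - 6x + 6
x₀ = 2.6

Newton-Raphson formula: x_{n+1} = x_n - f(x_n)/f'(x_n)

Iteration 1:
  f(2.600000) = 8.896000
  f'(2.600000) = 10.680000
  x_1 = 2.600000 - 8.896000/10.680000 = 1.767041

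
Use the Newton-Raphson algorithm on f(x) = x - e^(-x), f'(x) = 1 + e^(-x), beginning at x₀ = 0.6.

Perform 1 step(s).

f(x) = x - e^(-x)
f'(x) = 1 + e^(-x)
x₀ = 0.6

Newton-Raphson formula: x_{n+1} = x_n - f(x_n)/f'(x_n)

Iteration 1:
  f(0.600000) = 0.051188
  f'(0.600000) = 1.548812
  x_1 = 0.600000 - 0.051188/1.548812 = 0.566950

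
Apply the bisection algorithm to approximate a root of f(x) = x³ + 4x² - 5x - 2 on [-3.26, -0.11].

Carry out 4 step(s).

f(x) = x³ + 4x² - 5x - 2
Initial interval: [-3.26, -0.11]

Iteration 1:
  c_1 = (-3.260000 + (-0.110000))/2 = -1.685000
  f(c_1) = f(-1.685000) = 12.997806
  f(a) × f(c) ≥ 0, new interval: [-1.685000, -0.110000]
Iteration 2:
  c_2 = (-1.685000 + (-0.110000))/2 = -0.897500
  f(c_2) = f(-0.897500) = 4.986583
  f(a) × f(c) ≥ 0, new interval: [-0.897500, -0.110000]
Iteration 3:
  c_3 = (-0.897500 + (-0.110000))/2 = -0.503750
  f(c_3) = f(-0.503750) = 1.405973
  f(a) × f(c) ≥ 0, new interval: [-0.503750, -0.110000]
Iteration 4:
  c_4 = (-0.503750 + (-0.110000))/2 = -0.306875
  f(c_4) = f(-0.306875) = -0.117835
  f(a) × f(c) < 0, new interval: [-0.503750, -0.306875]

After 4 iteration(s), the approximation is c_4 = -0.306875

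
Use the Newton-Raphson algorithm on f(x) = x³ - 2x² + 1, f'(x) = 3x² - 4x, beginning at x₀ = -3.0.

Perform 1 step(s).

f(x) = x³ - 2x² + 1
f'(x) = 3x² - 4x
x₀ = -3.0

Newton-Raphson formula: x_{n+1} = x_n - f(x_n)/f'(x_n)

Iteration 1:
  f(-3.000000) = -44.000000
  f'(-3.000000) = 39.000000
  x_1 = -3.000000 - (-44.000000)/39.000000 = -1.871795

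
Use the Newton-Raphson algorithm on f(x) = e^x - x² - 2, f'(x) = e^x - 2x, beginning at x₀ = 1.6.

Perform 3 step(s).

f(x) = e^x - x² - 2
f'(x) = e^x - 2x
x₀ = 1.6

Newton-Raphson formula: x_{n+1} = x_n - f(x_n)/f'(x_n)

Iteration 1:
  f(1.600000) = 0.393032
  f'(1.600000) = 1.753032
  x_1 = 1.600000 - 0.393032/1.753032 = 1.375799
Iteration 2:
  f(1.375799) = 0.065415
  f'(1.375799) = 1.206639
  x_2 = 1.375799 - 0.065415/1.206639 = 1.321586
Iteration 3:
  f(1.321586) = 0.002774
  f'(1.321586) = 1.106192
  x_3 = 1.321586 - 0.002774/1.106192 = 1.319079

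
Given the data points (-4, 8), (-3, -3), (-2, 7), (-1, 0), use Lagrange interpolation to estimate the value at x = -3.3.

Lagrange interpolation formula:
P(x) = Σ yᵢ × Lᵢ(x)
where Lᵢ(x) = Π_{j≠i} (x - xⱼ)/(xᵢ - xⱼ)

L_0(-3.3) = (-3.3 - (-3))/(-4 - (-3)) × (-3.3 - (-2))/(-4 - (-2)) × (-3.3 - (-1))/(-4 - (-1)) = 0.149500
L_1(-3.3) = (-3.3 - (-4))/(-3 - (-4)) × (-3.3 - (-2))/(-3 - (-2)) × (-3.3 - (-1))/(-3 - (-1)) = 1.046500
L_2(-3.3) = (-3.3 - (-4))/(-2 - (-4)) × (-3.3 - (-3))/(-2 - (-3)) × (-3.3 - (-1))/(-2 - (-1)) = -0.241500
L_3(-3.3) = (-3.3 - (-4))/(-1 - (-4)) × (-3.3 - (-3))/(-1 - (-3)) × (-3.3 - (-2))/(-1 - (-2)) = 0.045500

P(-3.3) = 8×L_0(-3.3) + (-3)×L_1(-3.3) + 7×L_2(-3.3) + 0×L_3(-3.3)
P(-3.3) = -3.634000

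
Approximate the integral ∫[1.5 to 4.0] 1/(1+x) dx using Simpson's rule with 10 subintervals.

f(x) = 1/(1+x)
a = 1.5, b = 4.0, n = 10
h = (b - a)/n = 0.250000

Simpson's rule: (h/3)[f(x₀) + 4f(x₁) + 2f(x₂) + ... + f(xₙ)]

x_0 = 1.5000, f(x_0) = 0.400000, coefficient = 1
x_1 = 1.7500, f(x_1) = 0.363636, coefficient = 4
x_2 = 2.0000, f(x_2) = 0.333333, coefficient = 2
x_3 = 2.2500, f(x_3) = 0.307692, coefficient = 4
x_4 = 2.5000, f(x_4) = 0.285714, coefficient = 2
x_5 = 2.7500, f(x_5) = 0.266667, coefficient = 4
x_6 = 3.0000, f(x_6) = 0.250000, coefficient = 2
x_7 = 3.2500, f(x_7) = 0.235294, coefficient = 4
x_8 = 3.5000, f(x_8) = 0.222222, coefficient = 2
x_9 = 3.7500, f(x_9) = 0.210526, coefficient = 4
x_10 = 4.0000, f(x_10) = 0.200000, coefficient = 1

I ≈ (0.250000/3) × 8.317803 = 0.693150
Exact value: 0.693147
Error: 0.000003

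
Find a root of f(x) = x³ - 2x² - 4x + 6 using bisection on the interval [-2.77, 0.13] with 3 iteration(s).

f(x) = x³ - 2x² - 4x + 6
Initial interval: [-2.77, 0.13]

Iteration 1:
  c_1 = (-2.770000 + 0.130000)/2 = -1.320000
  f(c_1) = f(-1.320000) = 5.495232
  f(a) × f(c) < 0, new interval: [-2.770000, -1.320000]
Iteration 2:
  c_2 = (-2.770000 + (-1.320000))/2 = -2.045000
  f(c_2) = f(-2.045000) = -2.736291
  f(a) × f(c) ≥ 0, new interval: [-2.045000, -1.320000]
Iteration 3:
  c_3 = (-2.045000 + (-1.320000))/2 = -1.682500
  f(c_3) = f(-1.682500) = 2.305556
  f(a) × f(c) < 0, new interval: [-2.045000, -1.682500]

After 3 iteration(s), the approximation is c_3 = -1.682500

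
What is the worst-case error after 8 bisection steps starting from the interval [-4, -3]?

Bisection error bound: |error| ≤ (b-a)/2^n
|error| ≤ (-3 - (-4))/2^8 = 1/2^8
|error| ≤ 0.0039062500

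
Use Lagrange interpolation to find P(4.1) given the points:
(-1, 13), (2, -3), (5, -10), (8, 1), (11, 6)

Lagrange interpolation formula:
P(x) = Σ yᵢ × Lᵢ(x)
where Lᵢ(x) = Π_{j≠i} (x - xⱼ)/(xᵢ - xⱼ)

L_0(4.1) = (4.1 - 2)/(-1 - 2) × (4.1 - 5)/(-1 - 5) × (4.1 - 8)/(-1 - 8) × (4.1 - 11)/(-1 - 11) = -0.026163
L_1(4.1) = (4.1 - (-1))/(2 - (-1)) × (4.1 - 5)/(2 - 5) × (4.1 - 8)/(2 - 8) × (4.1 - 11)/(2 - 11) = 0.254150
L_2(4.1) = (4.1 - (-1))/(5 - (-1)) × (4.1 - 2)/(5 - 2) × (4.1 - 8)/(5 - 8) × (4.1 - 11)/(5 - 11) = 0.889525
L_3(4.1) = (4.1 - (-1))/(8 - (-1)) × (4.1 - 2)/(8 - 2) × (4.1 - 5)/(8 - 5) × (4.1 - 11)/(8 - 11) = -0.136850
L_4(4.1) = (4.1 - (-1))/(11 - (-1)) × (4.1 - 2)/(11 - 2) × (4.1 - 5)/(11 - 5) × (4.1 - 8)/(11 - 8) = 0.019338

P(4.1) = 13×L_0(4.1) + (-3)×L_1(4.1) + (-10)×L_2(4.1) + 1×L_3(4.1) + 6×L_4(4.1)
P(4.1) = -10.018637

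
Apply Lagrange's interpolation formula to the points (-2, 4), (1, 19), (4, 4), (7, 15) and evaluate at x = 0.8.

Lagrange interpolation formula:
P(x) = Σ yᵢ × Lᵢ(x)
where Lᵢ(x) = Π_{j≠i} (x - xⱼ)/(xᵢ - xⱼ)

L_0(0.8) = (0.8 - 1)/(-2 - 1) × (0.8 - 4)/(-2 - 4) × (0.8 - 7)/(-2 - 7) = 0.024494
L_1(0.8) = (0.8 - (-2))/(1 - (-2)) × (0.8 - 4)/(1 - 4) × (0.8 - 7)/(1 - 7) = 1.028741
L_2(0.8) = (0.8 - (-2))/(4 - (-2)) × (0.8 - 1)/(4 - 1) × (0.8 - 7)/(4 - 7) = -0.064296
L_3(0.8) = (0.8 - (-2))/(7 - (-2)) × (0.8 - 1)/(7 - 1) × (0.8 - 4)/(7 - 4) = 0.011062

P(0.8) = 4×L_0(0.8) + 19×L_1(0.8) + 4×L_2(0.8) + 15×L_3(0.8)
P(0.8) = 19.552790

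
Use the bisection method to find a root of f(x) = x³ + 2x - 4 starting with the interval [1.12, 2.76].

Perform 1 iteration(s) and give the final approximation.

f(x) = x³ + 2x - 4
Initial interval: [1.12, 2.76]

Iteration 1:
  c_1 = (1.120000 + 2.760000)/2 = 1.940000
  f(c_1) = f(1.940000) = 7.181384
  f(a) × f(c) < 0, new interval: [1.120000, 1.940000]

After 1 iteration(s), the approximation is c_1 = 1.940000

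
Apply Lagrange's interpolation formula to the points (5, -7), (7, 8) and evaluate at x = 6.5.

Lagrange interpolation formula:
P(x) = Σ yᵢ × Lᵢ(x)
where Lᵢ(x) = Π_{j≠i} (x - xⱼ)/(xᵢ - xⱼ)

L_0(6.5) = (6.5 - 7)/(5 - 7) = 0.250000
L_1(6.5) = (6.5 - 5)/(7 - 5) = 0.750000

P(6.5) = (-7)×L_0(6.5) + 8×L_1(6.5)
P(6.5) = 4.250000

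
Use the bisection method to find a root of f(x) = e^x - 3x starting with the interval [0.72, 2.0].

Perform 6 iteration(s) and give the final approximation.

f(x) = e^x - 3x
Initial interval: [0.72, 2.0]

Iteration 1:
  c_1 = (0.720000 + 2.000000)/2 = 1.360000
  f(c_1) = f(1.360000) = -0.183807
  f(a) × f(c) ≥ 0, new interval: [1.360000, 2.000000]
Iteration 2:
  c_2 = (1.360000 + 2.000000)/2 = 1.680000
  f(c_2) = f(1.680000) = 0.325556
  f(a) × f(c) < 0, new interval: [1.360000, 1.680000]
Iteration 3:
  c_3 = (1.360000 + 1.680000)/2 = 1.520000
  f(c_3) = f(1.520000) = 0.012225
  f(a) × f(c) < 0, new interval: [1.360000, 1.520000]
Iteration 4:
  c_4 = (1.360000 + 1.520000)/2 = 1.440000
  f(c_4) = f(1.440000) = -0.099304
  f(a) × f(c) ≥ 0, new interval: [1.440000, 1.520000]
Iteration 5:
  c_5 = (1.440000 + 1.520000)/2 = 1.480000
  f(c_5) = f(1.480000) = -0.047054
  f(a) × f(c) ≥ 0, new interval: [1.480000, 1.520000]
Iteration 6:
  c_6 = (1.480000 + 1.520000)/2 = 1.500000
  f(c_6) = f(1.500000) = -0.018311
  f(a) × f(c) ≥ 0, new interval: [1.500000, 1.520000]

After 6 iteration(s), the approximation is c_6 = 1.500000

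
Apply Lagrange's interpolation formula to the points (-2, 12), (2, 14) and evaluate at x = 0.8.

Lagrange interpolation formula:
P(x) = Σ yᵢ × Lᵢ(x)
where Lᵢ(x) = Π_{j≠i} (x - xⱼ)/(xᵢ - xⱼ)

L_0(0.8) = (0.8 - 2)/(-2 - 2) = 0.300000
L_1(0.8) = (0.8 - (-2))/(2 - (-2)) = 0.700000

P(0.8) = 12×L_0(0.8) + 14×L_1(0.8)
P(0.8) = 13.400000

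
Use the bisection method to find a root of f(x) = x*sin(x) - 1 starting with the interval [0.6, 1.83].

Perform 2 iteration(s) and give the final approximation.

f(x) = x*sin(x) - 1
Initial interval: [0.6, 1.83]

Iteration 1:
  c_1 = (0.600000 + 1.830000)/2 = 1.215000
  f(c_1) = f(1.215000) = 0.138904
  f(a) × f(c) < 0, new interval: [0.600000, 1.215000]
Iteration 2:
  c_2 = (0.600000 + 1.215000)/2 = 0.907500
  f(c_2) = f(0.907500) = -0.284920
  f(a) × f(c) ≥ 0, new interval: [0.907500, 1.215000]

After 2 iteration(s), the approximation is c_2 = 0.907500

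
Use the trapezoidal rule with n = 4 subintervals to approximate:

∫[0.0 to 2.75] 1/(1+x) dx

f(x) = 1/(1+x)
a = 0.0, b = 2.75, n = 4
h = (b - a)/n = 0.687500

Trapezoidal rule: (h/2)[f(x₀) + 2f(x₁) + 2f(x₂) + ... + f(xₙ)]

x_0 = 0.0000, f(x_0) = 1.000000, coefficient = 1
x_1 = 0.6875, f(x_1) = 0.592593, coefficient = 2
x_2 = 1.3750, f(x_2) = 0.421053, coefficient = 2
x_3 = 2.0625, f(x_3) = 0.326531, coefficient = 2
x_4 = 2.7500, f(x_4) = 0.266667, coefficient = 1

I ≈ (0.687500/2) × 3.947018 = 1.356788
Exact value: 1.321756
Error: 0.035032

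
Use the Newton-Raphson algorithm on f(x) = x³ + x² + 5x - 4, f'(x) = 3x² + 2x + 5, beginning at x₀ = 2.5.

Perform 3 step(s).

f(x) = x³ + x² + 5x - 4
f'(x) = 3x² + 2x + 5
x₀ = 2.5

Newton-Raphson formula: x_{n+1} = x_n - f(x_n)/f'(x_n)

Iteration 1:
  f(2.500000) = 30.375000
  f'(2.500000) = 28.750000
  x_1 = 2.500000 - 30.375000/28.750000 = 1.443478
Iteration 2:
  f(1.443478) = 8.308695
  f'(1.443478) = 14.137845
  x_2 = 1.443478 - 8.308695/14.137845 = 0.855787
Iteration 3:
  f(0.855787) = 1.638056
  f'(0.855787) = 8.908685
  x_3 = 0.855787 - 1.638056/8.908685 = 0.671915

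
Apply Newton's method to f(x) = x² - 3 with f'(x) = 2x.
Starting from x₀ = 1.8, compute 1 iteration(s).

f(x) = x² - 3
f'(x) = 2x
x₀ = 1.8

Newton-Raphson formula: x_{n+1} = x_n - f(x_n)/f'(x_n)

Iteration 1:
  f(1.800000) = 0.240000
  f'(1.800000) = 3.600000
  x_1 = 1.800000 - 0.240000/3.600000 = 1.733333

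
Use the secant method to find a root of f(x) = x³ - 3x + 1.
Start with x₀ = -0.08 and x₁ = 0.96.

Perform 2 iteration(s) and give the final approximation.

f(x) = x³ - 3x + 1
x₀ = -0.08, x₁ = 0.96

Secant formula: x_{n+1} = x_n - f(x_n)(x_n - x_{n-1})/(f(x_n) - f(x_{n-1}))

Iteration 1:
  f(-0.080000) = 1.239488
  f(0.960000) = -0.995264
  x_2 = 0.960000 - (-0.995264)×(0.960000 - (-0.080000))/(-0.995264 - 1.239488)
       = 0.496828
Iteration 2:
  f(0.960000) = -0.995264
  f(0.496828) = -0.367848
  x_3 = 0.496828 - (-0.367848)×(0.496828 - 0.960000)/(-0.367848 - (-0.995264))
       = 0.225275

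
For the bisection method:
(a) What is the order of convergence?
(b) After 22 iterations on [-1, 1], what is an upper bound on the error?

(a) Bisection has linear (order 1) convergence; the error is halved each step.

(b) Error bound = (b-a)/2^n = (1 - (-1))/2^{22}
    = 2/2^{22}

(a) 1 (linear); (b) error ≤ 4.77e-07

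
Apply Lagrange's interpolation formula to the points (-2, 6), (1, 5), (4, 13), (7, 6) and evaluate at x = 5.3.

Lagrange interpolation formula:
P(x) = Σ yᵢ × Lᵢ(x)
where Lᵢ(x) = Π_{j≠i} (x - xⱼ)/(xᵢ - xⱼ)

L_0(5.3) = (5.3 - 1)/(-2 - 1) × (5.3 - 4)/(-2 - 4) × (5.3 - 7)/(-2 - 7) = 0.058660
L_1(5.3) = (5.3 - (-2))/(1 - (-2)) × (5.3 - 4)/(1 - 4) × (5.3 - 7)/(1 - 7) = -0.298759
L_2(5.3) = (5.3 - (-2))/(4 - (-2)) × (5.3 - 1)/(4 - 1) × (5.3 - 7)/(4 - 7) = 0.988204
L_3(5.3) = (5.3 - (-2))/(7 - (-2)) × (5.3 - 1)/(7 - 1) × (5.3 - 4)/(7 - 4) = 0.251895

P(5.3) = 6×L_0(5.3) + 5×L_1(5.3) + 13×L_2(5.3) + 6×L_3(5.3)
P(5.3) = 13.216185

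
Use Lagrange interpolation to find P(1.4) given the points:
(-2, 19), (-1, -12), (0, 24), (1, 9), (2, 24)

Lagrange interpolation formula:
P(x) = Σ yᵢ × Lᵢ(x)
where Lᵢ(x) = Π_{j≠i} (x - xⱼ)/(xᵢ - xⱼ)

L_0(1.4) = (1.4 - (-1))/(-2 - (-1)) × (1.4 - 0)/(-2 - 0) × (1.4 - 1)/(-2 - 1) × (1.4 - 2)/(-2 - 2) = -0.033600
L_1(1.4) = (1.4 - (-2))/(-1 - (-2)) × (1.4 - 0)/(-1 - 0) × (1.4 - 1)/(-1 - 1) × (1.4 - 2)/(-1 - 2) = 0.190400
L_2(1.4) = (1.4 - (-2))/(0 - (-2)) × (1.4 - (-1))/(0 - (-1)) × (1.4 - 1)/(0 - 1) × (1.4 - 2)/(0 - 2) = -0.489600
L_3(1.4) = (1.4 - (-2))/(1 - (-2)) × (1.4 - (-1))/(1 - (-1)) × (1.4 - 0)/(1 - 0) × (1.4 - 2)/(1 - 2) = 1.142400
L_4(1.4) = (1.4 - (-2))/(2 - (-2)) × (1.4 - (-1))/(2 - (-1)) × (1.4 - 0)/(2 - 0) × (1.4 - 1)/(2 - 1) = 0.190400

P(1.4) = 19×L_0(1.4) + (-12)×L_1(1.4) + 24×L_2(1.4) + 9×L_3(1.4) + 24×L_4(1.4)
P(1.4) = 0.177600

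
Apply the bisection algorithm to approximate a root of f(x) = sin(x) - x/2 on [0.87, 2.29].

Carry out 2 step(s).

f(x) = sin(x) - x/2
Initial interval: [0.87, 2.29]

Iteration 1:
  c_1 = (0.870000 + 2.290000)/2 = 1.580000
  f(c_1) = f(1.580000) = 0.209958
  f(a) × f(c) ≥ 0, new interval: [1.580000, 2.290000]
Iteration 2:
  c_2 = (1.580000 + 2.290000)/2 = 1.935000
  f(c_2) = f(1.935000) = -0.033092
  f(a) × f(c) < 0, new interval: [1.580000, 1.935000]

After 2 iteration(s), the approximation is c_2 = 1.935000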